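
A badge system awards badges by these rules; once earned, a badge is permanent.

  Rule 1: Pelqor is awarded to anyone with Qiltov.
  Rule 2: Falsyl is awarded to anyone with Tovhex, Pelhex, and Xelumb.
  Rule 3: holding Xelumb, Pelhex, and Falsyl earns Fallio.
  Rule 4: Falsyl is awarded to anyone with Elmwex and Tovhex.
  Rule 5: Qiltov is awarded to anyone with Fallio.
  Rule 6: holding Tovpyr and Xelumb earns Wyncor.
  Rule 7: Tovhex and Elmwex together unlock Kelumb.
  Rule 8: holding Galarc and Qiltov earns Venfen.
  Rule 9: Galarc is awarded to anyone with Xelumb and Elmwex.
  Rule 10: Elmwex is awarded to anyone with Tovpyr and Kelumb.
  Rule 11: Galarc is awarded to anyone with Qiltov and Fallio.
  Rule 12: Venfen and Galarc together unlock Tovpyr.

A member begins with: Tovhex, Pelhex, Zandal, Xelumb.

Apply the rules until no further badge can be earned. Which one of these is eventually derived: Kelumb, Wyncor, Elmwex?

With Tovhex, Pelhex, and Xelumb, Falsyl is earned (Rule 2).
With Xelumb, Pelhex, and Falsyl, Fallio is earned (Rule 3).
With Fallio, Qiltov is earned (Rule 5).
With Qiltov and Fallio, Galarc is earned (Rule 11).
With Galarc and Qiltov, Venfen is earned (Rule 8).
With Venfen and Galarc, Tovpyr is earned (Rule 12).
With Tovpyr and Xelumb, Wyncor is earned (Rule 6).
Kelumb would need Tovhex and Elmwex (Rule 7), but Elmwex is never earned. Elmwex would need Tovpyr and Kelumb (Rule 10), but Kelumb is never earned.

Wyncor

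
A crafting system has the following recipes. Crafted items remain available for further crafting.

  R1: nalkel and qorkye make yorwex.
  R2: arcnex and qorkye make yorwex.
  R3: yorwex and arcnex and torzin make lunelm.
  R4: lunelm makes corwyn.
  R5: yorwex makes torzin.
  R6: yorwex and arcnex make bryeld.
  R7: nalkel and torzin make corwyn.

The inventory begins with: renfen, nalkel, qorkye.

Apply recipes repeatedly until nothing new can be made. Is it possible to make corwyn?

Yes

nalkel and qorkye → yorwex (R1).
Using R5, yorwex makes torzin.
nalkel and torzin → corwyn (R7).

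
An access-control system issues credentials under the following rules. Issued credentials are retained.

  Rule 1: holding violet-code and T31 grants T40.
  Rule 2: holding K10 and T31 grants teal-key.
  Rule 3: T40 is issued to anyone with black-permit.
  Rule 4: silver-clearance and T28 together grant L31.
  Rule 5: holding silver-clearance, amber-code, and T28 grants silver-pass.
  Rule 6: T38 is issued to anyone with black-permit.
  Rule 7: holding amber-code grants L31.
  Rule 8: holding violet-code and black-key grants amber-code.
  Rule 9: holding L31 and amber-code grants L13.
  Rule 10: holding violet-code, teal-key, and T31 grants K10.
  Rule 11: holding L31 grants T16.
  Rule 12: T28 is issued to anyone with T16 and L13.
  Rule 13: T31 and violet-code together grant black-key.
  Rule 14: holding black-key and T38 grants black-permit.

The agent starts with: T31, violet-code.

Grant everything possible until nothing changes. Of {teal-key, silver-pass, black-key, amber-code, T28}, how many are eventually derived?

Holding T31 and violet-code grants black-key (Rule 13).
Holding violet-code and black-key grants amber-code (Rule 8).
Holding amber-code grants L31 (Rule 7).
Holding L31 and amber-code grants L13 (Rule 9).
Holding L31 grants T16 (Rule 11).
Holding T16 and L13 grants T28 (Rule 12).
teal-key would need K10 and T31 (Rule 2), but K10 is never granted.
silver-pass would need silver-clearance, amber-code, and T28 (Rule 5), but silver-clearance is never granted.
black-key: reached.
amber-code: reached.
T28: reached.
Reached: black-key, amber-code, and T28 — 3 of the 5.

3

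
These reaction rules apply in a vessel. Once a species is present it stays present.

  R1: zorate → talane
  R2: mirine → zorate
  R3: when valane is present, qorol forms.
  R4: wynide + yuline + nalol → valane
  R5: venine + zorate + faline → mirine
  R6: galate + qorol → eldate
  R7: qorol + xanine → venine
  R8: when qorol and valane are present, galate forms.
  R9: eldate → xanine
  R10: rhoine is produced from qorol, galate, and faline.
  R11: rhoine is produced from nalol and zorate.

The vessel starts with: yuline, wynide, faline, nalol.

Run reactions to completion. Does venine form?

Yes

wynide, yuline, and nalol present → valane forms (R4).
valane present → qorol forms (R3).
qorol and valane present → galate forms (R8).
galate and qorol present → eldate forms (R6).
eldate present → xanine forms (R9).
qorol and xanine present → venine forms (R7).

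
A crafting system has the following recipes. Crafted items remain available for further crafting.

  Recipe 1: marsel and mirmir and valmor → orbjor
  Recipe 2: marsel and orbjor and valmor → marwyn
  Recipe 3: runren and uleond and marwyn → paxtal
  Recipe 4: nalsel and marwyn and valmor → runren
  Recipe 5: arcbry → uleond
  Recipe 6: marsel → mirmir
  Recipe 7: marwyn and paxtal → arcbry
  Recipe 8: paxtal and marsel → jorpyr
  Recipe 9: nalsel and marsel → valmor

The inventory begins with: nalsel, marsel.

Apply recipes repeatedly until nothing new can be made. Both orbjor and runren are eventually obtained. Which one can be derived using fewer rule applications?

orbjor

orbjor: nalsel and marsel → valmor (Recipe 9). Using Recipe 6, marsel makes mirmir. marsel and mirmir and valmor → orbjor (Recipe 1). [3 rule applications]
runren: Using Recipe 9, nalsel and marsel make valmor. Using Recipe 6, marsel makes mirmir. marsel and mirmir and valmor → orbjor (Recipe 1). Using Recipe 2, marsel, orbjor, and valmor make marwyn. Using Recipe 4, nalsel, marwyn, and valmor make runren. [5 rule applications]
orbjor needs fewer.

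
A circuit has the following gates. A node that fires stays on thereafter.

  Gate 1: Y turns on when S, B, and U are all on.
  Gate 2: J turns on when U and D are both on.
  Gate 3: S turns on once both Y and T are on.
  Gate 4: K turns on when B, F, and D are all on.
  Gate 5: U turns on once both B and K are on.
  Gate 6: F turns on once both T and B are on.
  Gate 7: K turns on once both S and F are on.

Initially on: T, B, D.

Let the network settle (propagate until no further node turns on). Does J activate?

T and B are on, so F turns on (Gate 6).
Gate 4: B, F, and D on → K on.
Gate 5: B and K on → U on.
Gate 2: U and D on → J on.

Yes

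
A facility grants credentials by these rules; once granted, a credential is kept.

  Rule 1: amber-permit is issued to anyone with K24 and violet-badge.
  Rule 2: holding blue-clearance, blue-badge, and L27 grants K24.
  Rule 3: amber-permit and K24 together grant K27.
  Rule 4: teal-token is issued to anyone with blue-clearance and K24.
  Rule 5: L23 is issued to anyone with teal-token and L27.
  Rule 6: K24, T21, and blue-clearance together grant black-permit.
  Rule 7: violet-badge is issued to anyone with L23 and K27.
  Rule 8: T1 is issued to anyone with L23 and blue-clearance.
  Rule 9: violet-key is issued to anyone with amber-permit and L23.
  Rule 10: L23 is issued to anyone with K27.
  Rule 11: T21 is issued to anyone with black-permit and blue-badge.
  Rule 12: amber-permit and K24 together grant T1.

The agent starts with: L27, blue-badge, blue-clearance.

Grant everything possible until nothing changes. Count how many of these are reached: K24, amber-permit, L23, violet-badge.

Holding blue-clearance, blue-badge, and L27 grants K24 (Rule 2).
Holding blue-clearance and K24 grants teal-token (Rule 4).
Holding teal-token and L27 grants L23 (Rule 5).
K24: reached.
amber-permit would need K24 and violet-badge (Rule 1), but violet-badge is never granted.
L23: reached.
violet-badge would need L23 and K27 (Rule 7), but K27 is never granted.
Reached: K24 and L23 — 2 of the 4.

2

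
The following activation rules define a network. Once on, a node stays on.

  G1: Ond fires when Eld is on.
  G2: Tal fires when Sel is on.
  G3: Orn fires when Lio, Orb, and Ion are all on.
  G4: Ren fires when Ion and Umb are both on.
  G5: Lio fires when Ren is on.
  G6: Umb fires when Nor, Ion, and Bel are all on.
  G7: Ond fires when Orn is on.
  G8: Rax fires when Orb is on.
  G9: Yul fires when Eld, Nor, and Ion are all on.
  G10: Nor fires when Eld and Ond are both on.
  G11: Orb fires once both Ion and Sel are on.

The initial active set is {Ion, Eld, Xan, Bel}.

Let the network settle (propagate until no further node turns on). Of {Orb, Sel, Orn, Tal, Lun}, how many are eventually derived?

0

Orb would need Ion and Sel (G11), but Sel never turns on.
No rule produces Sel, and it is not given.
Orn would need Lio, Orb, and Ion (G3), but Orb never turns on.
Tal would need Sel (G2), but Sel never turns on.
No rule produces Lun, and it is not given.
None of the 5 are reached.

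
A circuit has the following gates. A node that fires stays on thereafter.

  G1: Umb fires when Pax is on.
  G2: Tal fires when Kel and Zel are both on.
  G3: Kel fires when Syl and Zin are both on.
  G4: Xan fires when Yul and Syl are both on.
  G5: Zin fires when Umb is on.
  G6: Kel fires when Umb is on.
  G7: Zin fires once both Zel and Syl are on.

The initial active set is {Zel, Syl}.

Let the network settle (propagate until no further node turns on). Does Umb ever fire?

No

Umb would need Pax (G1), but Pax never turns on.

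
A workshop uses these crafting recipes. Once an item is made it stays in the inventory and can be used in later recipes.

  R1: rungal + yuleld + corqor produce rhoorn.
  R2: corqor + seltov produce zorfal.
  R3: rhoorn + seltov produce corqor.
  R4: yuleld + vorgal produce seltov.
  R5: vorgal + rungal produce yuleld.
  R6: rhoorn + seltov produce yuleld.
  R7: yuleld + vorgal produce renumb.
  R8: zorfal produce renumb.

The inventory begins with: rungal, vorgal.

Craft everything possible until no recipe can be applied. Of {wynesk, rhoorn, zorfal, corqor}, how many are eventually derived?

0

No rule produces wynesk, and it is not given.
rhoorn would need rungal, yuleld, and corqor (R1), but corqor is never obtained.
zorfal would need corqor and seltov (R2), but corqor is never obtained.
corqor would need rhoorn and seltov (R3), but rhoorn is never obtained.
None of the 4 are reached.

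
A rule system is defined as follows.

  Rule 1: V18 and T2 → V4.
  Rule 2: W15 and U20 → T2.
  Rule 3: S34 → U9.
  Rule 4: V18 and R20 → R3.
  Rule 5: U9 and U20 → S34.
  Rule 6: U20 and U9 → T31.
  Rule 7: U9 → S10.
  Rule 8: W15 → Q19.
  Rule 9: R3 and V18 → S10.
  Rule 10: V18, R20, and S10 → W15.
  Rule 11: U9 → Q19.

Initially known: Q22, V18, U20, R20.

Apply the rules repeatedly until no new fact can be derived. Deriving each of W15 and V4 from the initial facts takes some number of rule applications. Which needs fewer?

W15: V18 and R20 hold, so R3 follows (Rule 4). R3 and V18 hold, so S10 follows (Rule 9). V18, R20, and S10 hold, so W15 follows (Rule 10). [3 rule applications]
V4: V18 and R20 hold, so R3 follows (Rule 4). From R3 and V18, Rule 9 gives S10. From V18, R20, and S10, Rule 10 gives W15. W15 and U20 hold, so T2 follows (Rule 2). V18 and T2 hold, so V4 follows (Rule 1). [5 rule applications]
W15 needs fewer.

W15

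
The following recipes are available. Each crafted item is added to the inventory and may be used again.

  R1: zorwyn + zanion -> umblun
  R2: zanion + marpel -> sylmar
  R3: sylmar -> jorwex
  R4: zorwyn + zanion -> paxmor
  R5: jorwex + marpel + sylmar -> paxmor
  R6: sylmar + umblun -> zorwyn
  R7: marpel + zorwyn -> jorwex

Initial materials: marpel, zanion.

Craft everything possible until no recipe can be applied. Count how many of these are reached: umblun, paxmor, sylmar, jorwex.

3

Using R2, zanion and marpel make sylmar.
sylmar -> jorwex (R3).
jorwex + marpel + sylmar -> paxmor (R5).
umblun would need zorwyn and zanion (R1), but zorwyn is never obtained.
paxmor: reached.
sylmar: reached.
jorwex: reached.
Reached: paxmor, sylmar, and jorwex — 3 of the 4.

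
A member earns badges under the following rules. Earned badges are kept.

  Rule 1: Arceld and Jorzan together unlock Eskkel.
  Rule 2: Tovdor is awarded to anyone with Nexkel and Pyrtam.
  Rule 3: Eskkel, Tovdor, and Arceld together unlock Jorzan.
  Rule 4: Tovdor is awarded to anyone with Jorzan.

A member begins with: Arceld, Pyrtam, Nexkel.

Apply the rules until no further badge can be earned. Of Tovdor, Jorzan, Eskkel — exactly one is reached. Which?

Tovdor

With Nexkel and Pyrtam, Tovdor is earned (Rule 2).
Eskkel would need Arceld and Jorzan (Rule 1), but Jorzan is never earned. Jorzan would need Eskkel, Tovdor, and Arceld (Rule 3), but Eskkel is never earned.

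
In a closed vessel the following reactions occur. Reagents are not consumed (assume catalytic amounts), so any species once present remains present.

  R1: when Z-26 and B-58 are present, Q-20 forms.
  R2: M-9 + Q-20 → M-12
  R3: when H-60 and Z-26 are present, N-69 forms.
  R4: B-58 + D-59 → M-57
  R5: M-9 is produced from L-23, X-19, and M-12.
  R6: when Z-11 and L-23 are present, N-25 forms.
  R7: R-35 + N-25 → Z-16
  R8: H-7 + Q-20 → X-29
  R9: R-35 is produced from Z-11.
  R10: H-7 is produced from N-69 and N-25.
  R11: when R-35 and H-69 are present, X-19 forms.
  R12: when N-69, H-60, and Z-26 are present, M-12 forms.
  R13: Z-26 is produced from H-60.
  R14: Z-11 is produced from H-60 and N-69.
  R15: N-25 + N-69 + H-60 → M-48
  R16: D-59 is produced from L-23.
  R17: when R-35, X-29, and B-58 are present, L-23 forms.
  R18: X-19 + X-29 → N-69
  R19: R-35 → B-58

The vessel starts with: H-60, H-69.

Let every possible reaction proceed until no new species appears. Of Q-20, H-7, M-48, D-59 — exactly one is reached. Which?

H-60 present → Z-26 forms (R13).
H-60 and Z-26 present → N-69 forms (R3).
H-60 and N-69 present → Z-11 forms (R14).
Z-11 present → R-35 forms (R9).
R-35 present → B-58 forms (R19).
Z-26 and B-58 present → Q-20 forms (R1).
M-48 would need N-25, N-69, and H-60 (R15), but N-25 never forms. H-7 would need N-69 and N-25 (R10), but N-25 never forms. D-59 would need L-23 (R16), but L-23 never forms.

Q-20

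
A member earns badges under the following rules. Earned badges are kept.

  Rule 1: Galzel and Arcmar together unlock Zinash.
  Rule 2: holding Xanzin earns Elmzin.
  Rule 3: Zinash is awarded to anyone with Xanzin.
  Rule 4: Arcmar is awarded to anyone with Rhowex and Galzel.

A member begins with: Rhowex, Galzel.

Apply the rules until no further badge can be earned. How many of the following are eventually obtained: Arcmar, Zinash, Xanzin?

2

With Rhowex and Galzel, Arcmar is earned (Rule 4).
With Galzel and Arcmar, Zinash is earned (Rule 1).
Arcmar: reached.
Zinash: reached.
No rule produces Xanzin, and it is not given.
Reached: Arcmar and Zinash — 2 of the 3.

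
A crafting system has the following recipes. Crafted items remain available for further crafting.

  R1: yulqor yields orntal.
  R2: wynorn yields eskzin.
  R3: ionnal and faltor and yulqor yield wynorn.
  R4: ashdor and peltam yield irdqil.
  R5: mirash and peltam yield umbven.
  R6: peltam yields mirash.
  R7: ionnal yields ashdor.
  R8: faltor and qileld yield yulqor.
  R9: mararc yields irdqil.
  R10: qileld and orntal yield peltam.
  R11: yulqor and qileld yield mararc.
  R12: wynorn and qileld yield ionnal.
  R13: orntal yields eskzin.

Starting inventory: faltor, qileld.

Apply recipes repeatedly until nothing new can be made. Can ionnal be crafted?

ionnal would need wynorn and qileld (R12), but wynorn is never obtained.

No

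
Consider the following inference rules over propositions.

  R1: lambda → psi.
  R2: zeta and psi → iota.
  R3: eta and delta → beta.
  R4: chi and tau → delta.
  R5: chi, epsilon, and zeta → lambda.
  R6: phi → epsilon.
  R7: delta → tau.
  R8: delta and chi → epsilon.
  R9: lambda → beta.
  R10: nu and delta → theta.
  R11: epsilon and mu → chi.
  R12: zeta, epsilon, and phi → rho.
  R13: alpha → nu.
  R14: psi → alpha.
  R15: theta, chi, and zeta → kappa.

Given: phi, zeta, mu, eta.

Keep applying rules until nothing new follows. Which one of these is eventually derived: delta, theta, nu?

nu

From phi, R6 gives epsilon.
epsilon and mu hold, so chi follows (R11).
From chi, epsilon, and zeta, R5 gives lambda.
lambda holds, so psi follows (R1).
From psi, R14 gives alpha.
From alpha, R13 gives nu.
delta would need chi and tau (R4), but tau is never established. theta would need nu and delta (R10), but delta is never established.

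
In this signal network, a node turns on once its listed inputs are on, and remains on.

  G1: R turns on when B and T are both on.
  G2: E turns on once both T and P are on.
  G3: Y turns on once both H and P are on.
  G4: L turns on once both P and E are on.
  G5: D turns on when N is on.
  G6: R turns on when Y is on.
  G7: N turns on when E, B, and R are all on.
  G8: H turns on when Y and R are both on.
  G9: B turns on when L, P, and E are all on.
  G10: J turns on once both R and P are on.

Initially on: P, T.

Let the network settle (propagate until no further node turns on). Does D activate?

Yes

G2: T and P on → E on.
G4: P and E on → L on.
G9: L, P, and E on → B on.
G1: B and T on → R on.
G7: E, B, and R on → N on.
N is on, so D turns on (G5).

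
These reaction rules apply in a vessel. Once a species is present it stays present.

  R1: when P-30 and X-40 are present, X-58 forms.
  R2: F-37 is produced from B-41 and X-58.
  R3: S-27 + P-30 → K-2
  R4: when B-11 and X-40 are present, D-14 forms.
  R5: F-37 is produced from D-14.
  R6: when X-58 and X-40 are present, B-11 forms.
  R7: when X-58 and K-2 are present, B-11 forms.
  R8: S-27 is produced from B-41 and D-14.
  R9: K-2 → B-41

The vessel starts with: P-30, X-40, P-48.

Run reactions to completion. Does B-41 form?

No

B-41 would need K-2 (R9), but K-2 never forms.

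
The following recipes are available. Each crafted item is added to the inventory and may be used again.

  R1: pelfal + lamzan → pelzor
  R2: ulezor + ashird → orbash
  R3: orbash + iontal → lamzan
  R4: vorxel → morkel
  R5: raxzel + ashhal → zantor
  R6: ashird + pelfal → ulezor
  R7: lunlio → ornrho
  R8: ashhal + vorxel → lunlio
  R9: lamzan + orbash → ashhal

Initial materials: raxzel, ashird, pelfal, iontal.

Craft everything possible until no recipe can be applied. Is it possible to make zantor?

Yes

Using R6, ashird and pelfal make ulezor.
Using R2, ulezor and ashird make orbash.
orbash + iontal → lamzan (R3).
lamzan + orbash → ashhal (R9).
raxzel + ashhal → zantor (R5).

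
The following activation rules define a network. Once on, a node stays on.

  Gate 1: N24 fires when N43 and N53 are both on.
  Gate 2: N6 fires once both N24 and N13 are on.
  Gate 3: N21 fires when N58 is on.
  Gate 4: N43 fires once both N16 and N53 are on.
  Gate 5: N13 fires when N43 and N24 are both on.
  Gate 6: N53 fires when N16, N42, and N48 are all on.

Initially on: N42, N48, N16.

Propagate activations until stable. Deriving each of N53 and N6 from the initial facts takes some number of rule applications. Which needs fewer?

N53

N53: N16, N42, and N48 are on, so N53 fires (Gate 6). [1 rule application]
N6: Gate 6: N16, N42, and N48 on → N53 on. N16 and N53 are on, so N43 fires (Gate 4). N43 and N53 are on, so N24 fires (Gate 1). N43 and N24 are on, so N13 fires (Gate 5). Gate 2: N24 and N13 on → N6 on. [5 rule applications]
N53 needs fewer.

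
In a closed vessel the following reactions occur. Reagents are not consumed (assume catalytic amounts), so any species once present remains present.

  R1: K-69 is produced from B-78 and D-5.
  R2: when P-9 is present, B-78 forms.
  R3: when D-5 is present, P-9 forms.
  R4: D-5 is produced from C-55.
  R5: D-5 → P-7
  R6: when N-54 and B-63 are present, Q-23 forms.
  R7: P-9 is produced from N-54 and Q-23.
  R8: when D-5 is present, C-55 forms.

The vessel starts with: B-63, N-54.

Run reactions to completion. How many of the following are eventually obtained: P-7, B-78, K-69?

N-54 and B-63 present → Q-23 forms (R6).
N-54 and Q-23 present → P-9 forms (R7).
P-9 present → B-78 forms (R2).
P-7 would need D-5 (R5), but D-5 never forms.
B-78: reached.
K-69 would need B-78 and D-5 (R1), but D-5 never forms.
Reached: B-78 — 1 of the 3.

1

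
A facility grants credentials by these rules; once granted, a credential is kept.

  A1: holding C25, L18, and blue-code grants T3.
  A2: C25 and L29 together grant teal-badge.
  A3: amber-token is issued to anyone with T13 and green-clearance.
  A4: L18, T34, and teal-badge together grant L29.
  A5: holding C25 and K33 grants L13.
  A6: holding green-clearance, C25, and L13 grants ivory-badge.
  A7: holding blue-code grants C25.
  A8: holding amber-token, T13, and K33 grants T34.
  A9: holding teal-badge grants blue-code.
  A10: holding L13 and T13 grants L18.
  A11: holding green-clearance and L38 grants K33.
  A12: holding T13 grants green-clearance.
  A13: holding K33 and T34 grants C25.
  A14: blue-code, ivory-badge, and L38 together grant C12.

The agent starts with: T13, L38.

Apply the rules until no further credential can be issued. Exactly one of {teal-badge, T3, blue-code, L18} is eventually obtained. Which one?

Holding T13 grants green-clearance (A12).
Holding T13 and green-clearance grants amber-token (A3).
Holding green-clearance and L38 grants K33 (A11).
Holding amber-token, T13, and K33 grants T34 (A8).
Holding K33 and T34 grants C25 (A13).
Holding C25 and K33 grants L13 (A5).
Holding L13 and T13 grants L18 (A10).
T3 would need C25, L18, and blue-code (A1), but blue-code is never granted. blue-code would need teal-badge (A9), but teal-badge is never granted. teal-badge would need C25 and L29 (A2), but L29 is never granted.

L18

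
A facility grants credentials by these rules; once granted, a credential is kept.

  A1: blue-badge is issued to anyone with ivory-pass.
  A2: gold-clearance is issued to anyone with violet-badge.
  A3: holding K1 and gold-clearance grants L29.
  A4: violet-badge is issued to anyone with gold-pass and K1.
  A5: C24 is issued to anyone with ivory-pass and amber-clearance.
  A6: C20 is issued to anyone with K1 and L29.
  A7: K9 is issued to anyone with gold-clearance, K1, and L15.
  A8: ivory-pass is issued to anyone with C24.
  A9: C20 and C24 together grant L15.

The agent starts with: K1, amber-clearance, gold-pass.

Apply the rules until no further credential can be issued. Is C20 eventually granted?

Holding gold-pass and K1 grants violet-badge (A4).
Holding violet-badge grants gold-clearance (A2).
Holding K1 and gold-clearance grants L29 (A3).
Holding K1 and L29 grants C20 (A6).

Yes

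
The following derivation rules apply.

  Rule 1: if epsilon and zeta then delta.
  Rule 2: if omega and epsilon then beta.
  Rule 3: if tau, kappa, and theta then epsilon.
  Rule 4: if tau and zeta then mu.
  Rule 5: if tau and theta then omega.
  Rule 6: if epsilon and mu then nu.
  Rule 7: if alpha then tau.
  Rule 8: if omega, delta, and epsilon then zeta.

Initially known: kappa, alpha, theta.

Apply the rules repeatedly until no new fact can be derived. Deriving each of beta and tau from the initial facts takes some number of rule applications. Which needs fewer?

tau

tau: alpha holds, so tau follows (Rule 7). [1 rule application]
beta: alpha holds, so tau follows (Rule 7). tau and theta hold, so omega follows (Rule 5). tau, kappa, and theta hold, so epsilon follows (Rule 3). From omega and epsilon, Rule 2 gives beta. [4 rule applications]
tau needs fewer.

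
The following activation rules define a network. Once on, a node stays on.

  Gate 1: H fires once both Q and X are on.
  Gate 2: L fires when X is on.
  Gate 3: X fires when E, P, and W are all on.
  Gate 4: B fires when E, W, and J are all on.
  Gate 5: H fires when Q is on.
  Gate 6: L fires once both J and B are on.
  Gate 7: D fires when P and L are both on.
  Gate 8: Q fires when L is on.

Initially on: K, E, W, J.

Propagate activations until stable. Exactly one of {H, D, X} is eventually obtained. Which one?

H

E, W, and J are on, so B fires (Gate 4).
J and B are on, so L fires (Gate 6).
L is on, so Q fires (Gate 8).
Q is on, so H fires (Gate 5).
D would need P and L (Gate 7), but P never turns on. X would need E, P, and W (Gate 3), but P never turns on.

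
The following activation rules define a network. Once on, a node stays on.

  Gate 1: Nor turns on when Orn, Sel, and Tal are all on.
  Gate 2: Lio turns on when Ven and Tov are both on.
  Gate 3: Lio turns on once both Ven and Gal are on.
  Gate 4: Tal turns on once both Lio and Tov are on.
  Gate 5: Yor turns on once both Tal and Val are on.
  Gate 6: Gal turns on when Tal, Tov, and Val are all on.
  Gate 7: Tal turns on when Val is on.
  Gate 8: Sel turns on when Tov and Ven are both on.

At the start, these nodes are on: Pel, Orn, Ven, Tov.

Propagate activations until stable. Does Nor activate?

Yes

Gate 2: Ven and Tov on → Lio on.
Tov and Ven are on, so Sel turns on (Gate 8).
Lio and Tov are on, so Tal turns on (Gate 4).
Orn, Sel, and Tal are on, so Nor turns on (Gate 1).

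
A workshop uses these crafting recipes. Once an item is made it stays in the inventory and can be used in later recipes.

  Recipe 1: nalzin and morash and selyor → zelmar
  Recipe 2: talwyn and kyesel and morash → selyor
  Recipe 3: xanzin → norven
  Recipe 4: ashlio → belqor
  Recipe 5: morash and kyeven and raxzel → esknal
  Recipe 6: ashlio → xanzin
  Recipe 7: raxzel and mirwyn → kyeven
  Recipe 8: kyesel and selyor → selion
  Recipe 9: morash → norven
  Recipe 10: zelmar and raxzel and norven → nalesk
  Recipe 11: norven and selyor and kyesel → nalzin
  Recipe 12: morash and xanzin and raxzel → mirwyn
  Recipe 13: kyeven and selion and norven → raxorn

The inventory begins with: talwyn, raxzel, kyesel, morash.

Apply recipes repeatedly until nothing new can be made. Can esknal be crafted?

esknal would need morash, kyeven, and raxzel (Recipe 5), but kyeven is never obtained.

No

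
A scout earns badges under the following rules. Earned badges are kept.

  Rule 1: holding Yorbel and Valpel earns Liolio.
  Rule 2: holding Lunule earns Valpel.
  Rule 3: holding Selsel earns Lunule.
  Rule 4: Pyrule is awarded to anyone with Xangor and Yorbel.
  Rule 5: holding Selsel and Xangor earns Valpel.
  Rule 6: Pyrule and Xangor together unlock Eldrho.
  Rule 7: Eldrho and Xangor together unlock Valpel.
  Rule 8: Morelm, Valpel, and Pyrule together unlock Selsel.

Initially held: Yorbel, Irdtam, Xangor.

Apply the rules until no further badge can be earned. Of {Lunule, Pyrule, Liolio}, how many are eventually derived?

With Xangor and Yorbel, Pyrule is earned (Rule 4).
With Pyrule and Xangor, Eldrho is earned (Rule 6).
With Eldrho and Xangor, Valpel is earned (Rule 7).
With Yorbel and Valpel, Liolio is earned (Rule 1).
Lunule would need Selsel (Rule 3), but Selsel is never earned.
Pyrule: reached.
Liolio: reached.
Reached: Pyrule and Liolio — 2 of the 3.

2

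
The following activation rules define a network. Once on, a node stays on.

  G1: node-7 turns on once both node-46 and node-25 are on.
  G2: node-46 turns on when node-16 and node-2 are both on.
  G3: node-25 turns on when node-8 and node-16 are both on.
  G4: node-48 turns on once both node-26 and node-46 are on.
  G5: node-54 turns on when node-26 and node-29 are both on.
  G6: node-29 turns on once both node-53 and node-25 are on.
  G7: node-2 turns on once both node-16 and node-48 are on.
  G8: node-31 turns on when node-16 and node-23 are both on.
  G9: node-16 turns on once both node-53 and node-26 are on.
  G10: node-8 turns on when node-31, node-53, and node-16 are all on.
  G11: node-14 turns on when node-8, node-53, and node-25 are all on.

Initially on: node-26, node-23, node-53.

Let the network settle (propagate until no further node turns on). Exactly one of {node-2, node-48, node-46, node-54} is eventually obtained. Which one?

node-54

node-53 and node-26 are on, so node-16 turns on (G9).
node-16 and node-23 are on, so node-31 turns on (G8).
node-31, node-53, and node-16 are on, so node-8 turns on (G10).
node-8 and node-16 are on, so node-25 turns on (G3).
G6: node-53 and node-25 on → node-29 on.
node-26 and node-29 are on, so node-54 turns on (G5).
node-46 would need node-16 and node-2 (G2), but node-2 never turns on. node-2 would need node-16 and node-48 (G7), but node-48 never turns on. node-48 would need node-26 and node-46 (G4), but node-46 never turns on.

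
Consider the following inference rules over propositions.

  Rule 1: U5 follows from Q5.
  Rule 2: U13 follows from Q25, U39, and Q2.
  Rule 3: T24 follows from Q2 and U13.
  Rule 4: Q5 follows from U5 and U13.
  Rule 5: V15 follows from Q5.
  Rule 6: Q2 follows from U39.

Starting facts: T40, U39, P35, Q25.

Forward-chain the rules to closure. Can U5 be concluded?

U5 would need Q5 (Rule 1), but Q5 is never established.

No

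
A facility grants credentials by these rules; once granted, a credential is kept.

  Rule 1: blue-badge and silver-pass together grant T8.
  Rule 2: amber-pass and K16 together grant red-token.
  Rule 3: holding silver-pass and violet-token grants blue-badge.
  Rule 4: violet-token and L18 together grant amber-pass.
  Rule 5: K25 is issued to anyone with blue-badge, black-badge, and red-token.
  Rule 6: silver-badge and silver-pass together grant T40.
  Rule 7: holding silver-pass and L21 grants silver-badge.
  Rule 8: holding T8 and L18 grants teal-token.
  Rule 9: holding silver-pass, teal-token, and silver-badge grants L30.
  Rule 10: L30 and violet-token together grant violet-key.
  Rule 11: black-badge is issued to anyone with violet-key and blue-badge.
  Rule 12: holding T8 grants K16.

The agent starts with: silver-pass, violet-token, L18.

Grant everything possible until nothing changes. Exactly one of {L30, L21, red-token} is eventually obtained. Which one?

red-token

Holding silver-pass and violet-token grants blue-badge (Rule 3).
Holding violet-token and L18 grants amber-pass (Rule 4).
Holding blue-badge and silver-pass grants T8 (Rule 1).
Holding T8 grants K16 (Rule 12).
Holding amber-pass and K16 grants red-token (Rule 2).
L30 would need silver-pass, teal-token, and silver-badge (Rule 9), but silver-badge is never granted. No rule produces L21, and it is not given.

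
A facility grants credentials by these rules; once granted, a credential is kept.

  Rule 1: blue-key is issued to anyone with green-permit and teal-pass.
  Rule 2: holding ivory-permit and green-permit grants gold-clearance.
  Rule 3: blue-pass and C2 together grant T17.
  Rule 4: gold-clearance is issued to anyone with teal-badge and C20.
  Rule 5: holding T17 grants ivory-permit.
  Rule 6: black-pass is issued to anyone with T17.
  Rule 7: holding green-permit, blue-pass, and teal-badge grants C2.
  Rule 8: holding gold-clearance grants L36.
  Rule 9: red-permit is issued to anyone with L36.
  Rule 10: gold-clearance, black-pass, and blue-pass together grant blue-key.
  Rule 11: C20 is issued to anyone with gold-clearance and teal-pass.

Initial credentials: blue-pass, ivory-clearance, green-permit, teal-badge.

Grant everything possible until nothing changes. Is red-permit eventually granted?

Holding green-permit, blue-pass, and teal-badge grants C2 (Rule 7).
Holding blue-pass and C2 grants T17 (Rule 3).
Holding T17 grants ivory-permit (Rule 5).
Holding ivory-permit and green-permit grants gold-clearance (Rule 2).
Holding gold-clearance grants L36 (Rule 8).
Holding L36 grants red-permit (Rule 9).

Yes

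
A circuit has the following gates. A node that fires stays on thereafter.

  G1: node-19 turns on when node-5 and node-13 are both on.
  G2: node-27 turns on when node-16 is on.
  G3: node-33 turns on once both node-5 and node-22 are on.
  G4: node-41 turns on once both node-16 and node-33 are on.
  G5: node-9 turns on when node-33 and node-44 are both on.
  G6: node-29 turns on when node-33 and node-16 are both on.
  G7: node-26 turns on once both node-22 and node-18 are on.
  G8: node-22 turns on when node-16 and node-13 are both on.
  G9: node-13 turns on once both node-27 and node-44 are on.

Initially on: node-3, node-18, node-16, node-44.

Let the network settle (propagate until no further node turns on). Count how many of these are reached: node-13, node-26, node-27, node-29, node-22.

4

node-16 is on, so node-27 turns on (G2).
node-27 and node-44 are on, so node-13 turns on (G9).
G8: node-16 and node-13 on → node-22 on.
G7: node-22 and node-18 on → node-26 on.
node-13: reached.
node-26: reached.
node-27: reached.
node-29 would need node-33 and node-16 (G6), but node-33 never turns on.
node-22: reached.
Reached: node-13, node-26, node-27, and node-22 — 4 of the 5.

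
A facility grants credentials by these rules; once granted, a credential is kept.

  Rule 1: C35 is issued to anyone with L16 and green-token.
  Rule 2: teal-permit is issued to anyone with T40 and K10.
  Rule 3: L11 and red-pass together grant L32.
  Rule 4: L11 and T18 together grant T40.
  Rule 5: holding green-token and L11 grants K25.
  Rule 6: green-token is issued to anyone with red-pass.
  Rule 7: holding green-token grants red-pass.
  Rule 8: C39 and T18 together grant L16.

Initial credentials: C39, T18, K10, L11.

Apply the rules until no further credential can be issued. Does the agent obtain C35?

C35 would need L16 and green-token (Rule 1), but green-token is never granted.

No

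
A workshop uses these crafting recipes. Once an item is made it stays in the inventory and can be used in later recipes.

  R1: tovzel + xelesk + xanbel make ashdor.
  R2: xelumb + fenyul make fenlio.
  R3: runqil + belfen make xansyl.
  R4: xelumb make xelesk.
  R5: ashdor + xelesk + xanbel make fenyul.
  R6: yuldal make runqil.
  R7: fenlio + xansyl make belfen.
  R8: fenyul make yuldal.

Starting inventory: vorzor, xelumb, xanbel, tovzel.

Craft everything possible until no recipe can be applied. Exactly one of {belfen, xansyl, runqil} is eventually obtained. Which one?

runqil

Using R4, xelumb makes xelesk.
tovzel + xelesk + xanbel → ashdor (R1).
ashdor + xelesk + xanbel → fenyul (R5).
fenyul → yuldal (R8).
Using R6, yuldal makes runqil.
belfen would need fenlio and xansyl (R7), but xansyl is never obtained. xansyl would need runqil and belfen (R3), but belfen is never obtained.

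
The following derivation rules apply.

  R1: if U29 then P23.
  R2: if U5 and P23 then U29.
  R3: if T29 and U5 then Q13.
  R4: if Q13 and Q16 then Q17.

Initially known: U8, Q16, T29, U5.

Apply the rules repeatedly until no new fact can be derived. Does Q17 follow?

T29 and U5 hold, so Q13 follows (R3).
From Q13 and Q16, R4 gives Q17.

Yes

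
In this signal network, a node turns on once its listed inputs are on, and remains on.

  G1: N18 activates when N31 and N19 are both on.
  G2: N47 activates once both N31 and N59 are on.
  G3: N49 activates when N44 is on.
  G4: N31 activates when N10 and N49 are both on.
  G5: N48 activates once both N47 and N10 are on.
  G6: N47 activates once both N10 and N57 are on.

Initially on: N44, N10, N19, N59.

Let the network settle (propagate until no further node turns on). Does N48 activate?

Yes

G3: N44 on → N49 on.
N10 and N49 are on, so N31 activates (G4).
N31 and N59 are on, so N47 activates (G2).
G5: N47 and N10 on → N48 on.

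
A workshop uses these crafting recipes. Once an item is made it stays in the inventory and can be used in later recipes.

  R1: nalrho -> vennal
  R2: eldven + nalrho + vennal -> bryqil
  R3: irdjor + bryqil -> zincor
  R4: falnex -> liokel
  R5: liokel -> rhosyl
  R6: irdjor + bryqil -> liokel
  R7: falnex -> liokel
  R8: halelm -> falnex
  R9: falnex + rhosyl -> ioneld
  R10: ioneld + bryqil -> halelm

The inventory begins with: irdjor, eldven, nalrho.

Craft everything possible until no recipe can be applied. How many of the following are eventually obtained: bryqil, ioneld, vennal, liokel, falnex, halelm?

nalrho -> vennal (R1).
eldven + nalrho + vennal -> bryqil (R2).
irdjor + bryqil -> liokel (R6).
bryqil: reached.
ioneld would need falnex and rhosyl (R9), but falnex is never obtained.
vennal: reached.
liokel: reached.
falnex would need halelm (R8), but halelm is never obtained.
halelm would need ioneld and bryqil (R10), but ioneld is never obtained.
Reached: bryqil, vennal, and liokel — 3 of the 6.

3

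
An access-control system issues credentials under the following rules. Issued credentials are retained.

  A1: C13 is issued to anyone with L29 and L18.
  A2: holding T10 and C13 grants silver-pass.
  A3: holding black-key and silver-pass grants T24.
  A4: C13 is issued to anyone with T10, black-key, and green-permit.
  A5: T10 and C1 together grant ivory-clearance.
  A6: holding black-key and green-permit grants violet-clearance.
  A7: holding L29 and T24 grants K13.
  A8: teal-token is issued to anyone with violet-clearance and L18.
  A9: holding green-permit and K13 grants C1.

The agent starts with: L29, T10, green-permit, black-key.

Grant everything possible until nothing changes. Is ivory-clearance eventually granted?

Yes

Holding T10, black-key, and green-permit grants C13 (A4).
Holding T10 and C13 grants silver-pass (A2).
Holding black-key and silver-pass grants T24 (A3).
Holding L29 and T24 grants K13 (A7).
Holding green-permit and K13 grants C1 (A9).
Holding T10 and C1 grants ivory-clearance (A5).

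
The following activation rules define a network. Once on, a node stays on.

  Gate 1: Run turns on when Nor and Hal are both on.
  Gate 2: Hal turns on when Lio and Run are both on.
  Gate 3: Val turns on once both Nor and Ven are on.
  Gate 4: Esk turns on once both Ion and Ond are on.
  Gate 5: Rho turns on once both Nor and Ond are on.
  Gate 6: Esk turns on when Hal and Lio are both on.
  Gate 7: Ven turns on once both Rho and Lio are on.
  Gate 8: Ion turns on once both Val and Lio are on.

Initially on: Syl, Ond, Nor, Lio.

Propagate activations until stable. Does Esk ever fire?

Nor and Ond are on, so Rho turns on (Gate 5).
Gate 7: Rho and Lio on → Ven on.
Gate 3: Nor and Ven on → Val on.
Gate 8: Val and Lio on → Ion on.
Ion and Ond are on, so Esk turns on (Gate 4).

Yes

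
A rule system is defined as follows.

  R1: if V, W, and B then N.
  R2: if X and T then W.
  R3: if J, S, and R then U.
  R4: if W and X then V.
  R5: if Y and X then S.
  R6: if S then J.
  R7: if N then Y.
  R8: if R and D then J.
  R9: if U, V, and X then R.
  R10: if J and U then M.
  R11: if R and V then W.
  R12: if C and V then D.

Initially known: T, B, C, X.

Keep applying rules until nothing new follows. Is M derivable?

No

M would need J and U (R10), but U is never established.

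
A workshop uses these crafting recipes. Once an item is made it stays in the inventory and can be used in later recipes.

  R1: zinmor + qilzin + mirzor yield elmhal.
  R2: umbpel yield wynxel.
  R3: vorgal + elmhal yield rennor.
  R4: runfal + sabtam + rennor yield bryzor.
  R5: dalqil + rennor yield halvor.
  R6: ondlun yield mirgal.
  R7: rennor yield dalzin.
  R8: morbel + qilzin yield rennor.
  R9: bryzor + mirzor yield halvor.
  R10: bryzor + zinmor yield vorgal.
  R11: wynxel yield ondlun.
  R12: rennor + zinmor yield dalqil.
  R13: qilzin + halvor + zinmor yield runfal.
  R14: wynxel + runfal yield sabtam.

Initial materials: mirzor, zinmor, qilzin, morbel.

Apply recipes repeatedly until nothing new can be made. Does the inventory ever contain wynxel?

wynxel would need umbpel (R2), but umbpel is never obtained.

No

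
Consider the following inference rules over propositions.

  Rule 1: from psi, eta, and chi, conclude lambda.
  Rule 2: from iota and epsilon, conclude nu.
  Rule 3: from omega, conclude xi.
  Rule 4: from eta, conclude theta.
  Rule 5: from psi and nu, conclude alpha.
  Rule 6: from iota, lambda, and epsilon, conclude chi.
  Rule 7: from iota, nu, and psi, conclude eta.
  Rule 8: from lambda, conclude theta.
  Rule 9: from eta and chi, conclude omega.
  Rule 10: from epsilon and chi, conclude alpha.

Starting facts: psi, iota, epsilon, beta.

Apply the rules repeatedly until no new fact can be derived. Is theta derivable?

Yes

From iota and epsilon, Rule 2 gives nu.
From iota, nu, and psi, Rule 7 gives eta.
eta holds, so theta follows (Rule 4).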